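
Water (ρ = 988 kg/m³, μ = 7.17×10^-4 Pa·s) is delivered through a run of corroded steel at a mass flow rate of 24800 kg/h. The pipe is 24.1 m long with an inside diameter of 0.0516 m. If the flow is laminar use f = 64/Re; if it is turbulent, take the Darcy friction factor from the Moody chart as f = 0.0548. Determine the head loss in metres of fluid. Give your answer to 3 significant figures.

h_f ≈ 14.5 m

ṁ = 24800 kg/h = 24800/3600 = 6.889 kg/s.
A = πD²/4 = π(0.0516)²/4 = 0.002091 m²; mean velocity V = ṁ/(ρA) = 6.889/(988 · 0.002091) = 3.334 m/s.
Reynolds number Re = ρVD/μ = 988 · 3.334 · 0.0516 / 0.000717 = 2.371e+05.
Re > 4000 → turbulent; use the Moody-chart value f = 0.0548.
Darcy-Weisbach: ΔP = f(L/D)(ρV²/2) = 0.0548·(24.1/0.0516)·(988·3.334²/2) = 0.0548·467.1·5492 = 1.406e+05 Pa.
Head loss h_f = ΔP/(ρg) = 1.406e+05/(988·9.81) = 14.5 m.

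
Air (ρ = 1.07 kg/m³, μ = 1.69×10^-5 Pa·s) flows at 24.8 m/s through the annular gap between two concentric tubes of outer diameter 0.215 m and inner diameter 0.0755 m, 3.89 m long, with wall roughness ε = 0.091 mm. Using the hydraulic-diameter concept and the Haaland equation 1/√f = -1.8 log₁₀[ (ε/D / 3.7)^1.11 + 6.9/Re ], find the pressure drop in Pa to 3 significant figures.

Hydraulic diameter D_h = 4A/P = D_o - D_i = 0.215 - 0.0755 = 0.1395 m.
Re = ρVD_h/μ = 1.07·24.8·0.1395/1.69e-05 = 2.19e+05.
ε/D_h = 9.1e-05/0.1395 = 0.000652; Haaland gives 1/√f = -1.8 log₁₀[6.81e-05+3.15e-05] = 7.203, so f = 0.01927.
ΔP = f(L/D_h)(ρV²/2) = 0.01927·3.89/0.1395·329 = 176.9 Pa.

ΔP ≈ 177 Pa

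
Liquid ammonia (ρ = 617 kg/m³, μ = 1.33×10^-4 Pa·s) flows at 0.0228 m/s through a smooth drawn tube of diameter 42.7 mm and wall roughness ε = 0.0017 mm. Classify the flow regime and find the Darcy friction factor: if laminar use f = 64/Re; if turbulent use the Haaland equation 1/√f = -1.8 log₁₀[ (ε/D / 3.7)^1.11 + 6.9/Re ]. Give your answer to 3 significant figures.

f ≈ 0.0389

Re = ρVD/μ = 617·0.0228·0.0427/0.000133 = 4516.
Re > 4000 → turbulent. ε/D = 1.7e-06/0.0427 = 3.98e-05; Haaland: 1/√f = -1.8 log₁₀[3.06e-06 + 0.00153] = 5.067, so f = 0.03895.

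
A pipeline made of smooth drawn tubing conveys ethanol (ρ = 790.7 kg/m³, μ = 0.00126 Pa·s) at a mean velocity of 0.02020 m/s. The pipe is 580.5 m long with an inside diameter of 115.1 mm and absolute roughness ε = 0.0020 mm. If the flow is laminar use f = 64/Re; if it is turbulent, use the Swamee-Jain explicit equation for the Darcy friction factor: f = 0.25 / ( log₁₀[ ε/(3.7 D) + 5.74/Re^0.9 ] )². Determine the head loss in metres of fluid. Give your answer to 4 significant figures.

h_f ≈ 0.004601 m

Reynolds number Re = ρVD/μ = 790.7 · 0.0202 · 0.1151 / 0.00126 = 1459.
Re < 2300 → laminar flow, so f = 64/Re = 64/1459 = 0.04386 (the turbulent correlation is not needed).
Darcy-Weisbach: ΔP = f(L/D)(ρV²/2) = 0.04386·(580.5/0.1151)·(790.7·0.0202²/2) = 0.04386·5043·0.1613 = 35.69 Pa.
Head loss h_f = ΔP/(ρg) = 35.69/(790.7·9.81) = 0.004601 m.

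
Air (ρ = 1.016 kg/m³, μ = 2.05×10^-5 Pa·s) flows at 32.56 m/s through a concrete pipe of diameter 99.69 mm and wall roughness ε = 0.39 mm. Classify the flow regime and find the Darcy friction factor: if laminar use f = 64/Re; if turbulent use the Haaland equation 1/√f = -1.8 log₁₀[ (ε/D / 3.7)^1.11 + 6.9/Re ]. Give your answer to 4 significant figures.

f ≈ 0.02891

Re = ρVD/μ = 1.016·32.56·0.09969/2.05e-05 = 1.609e+05.
Re > 4000 → turbulent. ε/D = 0.00039/0.09969 = 0.00391; Haaland: 1/√f = -1.8 log₁₀[0.000498 + 4.29e-05] = 5.881, so f = 0.02891.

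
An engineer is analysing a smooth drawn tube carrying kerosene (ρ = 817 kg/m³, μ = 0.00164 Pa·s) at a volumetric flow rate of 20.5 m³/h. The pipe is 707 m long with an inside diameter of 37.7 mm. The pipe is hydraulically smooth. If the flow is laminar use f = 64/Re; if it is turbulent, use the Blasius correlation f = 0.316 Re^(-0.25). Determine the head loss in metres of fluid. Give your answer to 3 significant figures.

h_f ≈ 447 m

Q = 20.5 m³/h = 20.5/3600 = 0.005694 m³/s.
Cross-sectional area A = πD²/4 = π(0.0377)²/4 = 0.001116 m²; mean velocity V = Q/A = 0.005694/0.001116 = 5.101 m/s.
Reynolds number Re = ρVD/μ = 817 · 5.101 · 0.0377 / 0.00164 = 9.581e+04.
Re > 4000 → turbulent. Smooth-pipe (Blasius): f = 0.316 Re^(-0.25) = 0.316/(9.581e+04)^0.25 = 0.01796.
Darcy-Weisbach: ΔP = f(L/D)(ρV²/2) = 0.01796·(707/0.0377)·(817·5.101²/2) = 0.01796·1.875e+04·1.063e+04 = 3.581e+06 Pa.
Head loss h_f = ΔP/(ρg) = 3.581e+06/(817·9.81) = 447 m.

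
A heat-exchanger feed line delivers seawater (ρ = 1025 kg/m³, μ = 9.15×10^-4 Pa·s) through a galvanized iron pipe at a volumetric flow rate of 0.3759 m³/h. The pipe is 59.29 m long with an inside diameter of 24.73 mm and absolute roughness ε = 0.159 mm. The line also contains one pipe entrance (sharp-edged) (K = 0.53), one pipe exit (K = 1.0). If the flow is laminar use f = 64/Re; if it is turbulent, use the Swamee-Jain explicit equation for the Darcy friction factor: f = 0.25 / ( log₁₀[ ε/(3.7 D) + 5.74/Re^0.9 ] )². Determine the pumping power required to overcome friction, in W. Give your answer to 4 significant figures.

P ≈ 0.2678 W

Q = 0.3759 m³/h = 0.3759/3600 = 0.0001044 m³/s.
Cross-sectional area A = πD²/4 = π(0.02473)²/4 = 0.0004803 m²; mean velocity V = Q/A = 0.0001044/0.0004803 = 0.2174 m/s.
Reynolds number Re = ρVD/μ = 1025 · 0.2174 · 0.02473 / 0.000915 = 6022.
Re > 4000 → turbulent. Relative roughness ε/D = 0.000159/0.02473 = 0.00643. Swamee-Jain: f = 0.25/(log₁₀[0.00643/3.7 + 5.74/6022^0.9])² = 0.25/(log₁₀[0.00174 + 0.00228])² = 0.25/(-2.396)² = 0.04353.
Total minor-loss coefficient ΣK = 1·0.53 + 1·1 = 1.53.
ΔP = [f·L/D + ΣK]·(ρV²/2) = [0.04353·59.29/0.02473 + 1.53]·(1025·0.2174²/2) = [104.4 + 1.53]·24.22 = 2565 Pa.
Pumping power P = QΔP = 0.0001044·2565 = 0.26779 W = 0.2678 W.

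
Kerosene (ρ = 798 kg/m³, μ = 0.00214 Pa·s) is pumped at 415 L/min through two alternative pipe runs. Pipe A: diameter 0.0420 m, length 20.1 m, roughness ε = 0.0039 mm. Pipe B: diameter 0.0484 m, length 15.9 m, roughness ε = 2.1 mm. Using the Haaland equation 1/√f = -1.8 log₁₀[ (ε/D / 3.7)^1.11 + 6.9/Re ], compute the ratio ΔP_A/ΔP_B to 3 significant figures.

ΔP_A/ΔP_B ≈ 0.727

Pipe A: V = Q/A = 0.006917/0.001385 = 4.992 m/s; Re = 7.819e+04; ε/D = 9.29e-05; Haaland → f = 0.01912; ΔP_A = f(L/D)(ρV²/2) = 9.101e+04 Pa.
Pipe B: V = Q/A = 0.006917/0.00184 = 3.759 m/s; Re = 6.785e+04; ε/D = 0.0434; Haaland → f = 0.06758; ΔP_B = f(L/D)(ρV²/2) = 1.252e+05 Pa.
ΔP_A/ΔP_B = 9.101e+04/1.252e+05 = 0.727.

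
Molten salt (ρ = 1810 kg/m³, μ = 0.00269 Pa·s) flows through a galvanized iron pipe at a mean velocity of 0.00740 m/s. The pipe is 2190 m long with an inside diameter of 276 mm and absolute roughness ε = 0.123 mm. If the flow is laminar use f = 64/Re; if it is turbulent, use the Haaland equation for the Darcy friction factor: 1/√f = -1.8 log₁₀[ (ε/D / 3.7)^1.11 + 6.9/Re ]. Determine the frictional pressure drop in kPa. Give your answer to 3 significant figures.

Reynolds number Re = ρVD/μ = 1810 · 0.0074 · 0.276 / 0.00269 = 1374.
Re < 2300 → laminar flow, so f = 64/Re = 64/1374 = 0.04657 (the turbulent correlation is not needed).
Darcy-Weisbach: ΔP = f(L/D)(ρV²/2) = 0.04657·(2190/0.276)·(1810·0.0074²/2) = 0.04657·7935·0.04956 = 18.31 Pa.
ΔP = 18.31 Pa = 0.0183 kPa.

ΔP ≈ 0.0183 kPa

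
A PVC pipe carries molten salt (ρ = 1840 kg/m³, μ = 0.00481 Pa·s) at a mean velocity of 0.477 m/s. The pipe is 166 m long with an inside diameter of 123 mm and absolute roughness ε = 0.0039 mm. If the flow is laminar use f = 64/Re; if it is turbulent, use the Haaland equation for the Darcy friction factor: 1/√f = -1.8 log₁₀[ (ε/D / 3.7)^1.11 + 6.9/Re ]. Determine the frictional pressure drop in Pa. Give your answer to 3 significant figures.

ΔP ≈ 7080 Pa

Reynolds number Re = ρVD/μ = 1840 · 0.477 · 0.123 / 0.00481 = 2.244e+04.
Re > 4000 → turbulent. Relative roughness ε/D = 3.9e-06/0.123 = 3.17e-05. Haaland: 1/√f = -1.8 log₁₀[(3.17e-05/3.7)^1.11 + 6.9/2.244e+04] = -1.8 log₁₀[2.37e-06 + 0.000307] = 6.316, so f = 0.02507.
Darcy-Weisbach: ΔP = f(L/D)(ρV²/2) = 0.02507·(166/0.123)·(1840·0.477²/2) = 0.02507·1350·209.3 = 7082 Pa.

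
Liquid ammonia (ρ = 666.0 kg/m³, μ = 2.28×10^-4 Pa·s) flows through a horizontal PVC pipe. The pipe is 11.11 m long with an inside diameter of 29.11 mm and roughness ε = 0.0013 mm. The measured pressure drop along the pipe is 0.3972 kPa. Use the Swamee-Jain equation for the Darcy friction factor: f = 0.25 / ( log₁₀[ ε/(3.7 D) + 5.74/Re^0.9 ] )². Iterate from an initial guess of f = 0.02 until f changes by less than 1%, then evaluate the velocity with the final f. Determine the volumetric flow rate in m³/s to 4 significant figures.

Q ≈ 2.437×10^-4 m³/s

Rearranging Darcy-Weisbach: V = √(2·ΔP·D/(f·L·ρ)). With ε/D = 1.3e-06/0.02911 = 4.47e-05, iterate starting from f = 0.02:
  f = 0.02 → V = √(2·397.2·0.02911/(0.02·11.11·666)) = 0.3953 m/s; Re = ρVD/μ = 3.361e+04; f → 0.0229
  f = 0.0229 → V = 0.3694 m/s; Re = 3.141e+04; f → 0.02326
  f = 0.02326 → V = 0.3666 m/s; Re = 3.117e+04; f → 0.0233
Converged (Δf/f < 1%). With the final f = 0.0233: V = √(2·397.2·0.02911/(0.0233·11.11·666)) = 0.3662 m/s.
Q = V·A = 0.3662·(π/4·0.02911²) = 0.0002437 m³/s = 2.437×10^-4 m³/s.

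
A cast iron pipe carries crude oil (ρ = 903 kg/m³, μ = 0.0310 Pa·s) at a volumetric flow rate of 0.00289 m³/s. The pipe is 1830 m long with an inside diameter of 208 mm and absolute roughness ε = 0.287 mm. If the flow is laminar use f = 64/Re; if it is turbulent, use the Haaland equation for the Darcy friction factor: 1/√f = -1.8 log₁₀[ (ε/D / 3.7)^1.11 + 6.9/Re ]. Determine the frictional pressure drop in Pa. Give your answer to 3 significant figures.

Cross-sectional area A = πD²/4 = π(0.208)²/4 = 0.03398 m²; mean velocity V = Q/A = 0.00289/0.03398 = 0.08505 m/s.
Reynolds number Re = ρVD/μ = 903 · 0.08505 · 0.208 / 0.031 = 515.3.
Re < 2300 → laminar flow, so f = 64/Re = 64/515.3 = 0.1242 (the turbulent correlation is not needed).
Darcy-Weisbach: ΔP = f(L/D)(ρV²/2) = 0.1242·(1830/0.208)·(903·0.08505²/2) = 0.1242·8798·3.266 = 3569 Pa.

ΔP ≈ 3570 Pa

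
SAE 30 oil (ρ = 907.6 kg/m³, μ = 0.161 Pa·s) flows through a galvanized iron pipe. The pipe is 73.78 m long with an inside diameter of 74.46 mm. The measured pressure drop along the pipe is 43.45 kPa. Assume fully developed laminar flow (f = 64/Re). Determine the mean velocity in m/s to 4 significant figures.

For laminar flow, f = 64/Re with Re = ρVD/μ, so Darcy-Weisbach reduces to ΔP = 32μLV/D². Solving for V: V = ΔP·D²/(32μL) = 4.345e+04·(0.07446)²/(32·0.161·73.78) = 0.6338 m/s.
Check: Re = ρVD/μ = 907.6·0.6338·0.07446/0.161 = 266 < 2300, so the laminar assumption holds.

V ≈ 0.6338 m/s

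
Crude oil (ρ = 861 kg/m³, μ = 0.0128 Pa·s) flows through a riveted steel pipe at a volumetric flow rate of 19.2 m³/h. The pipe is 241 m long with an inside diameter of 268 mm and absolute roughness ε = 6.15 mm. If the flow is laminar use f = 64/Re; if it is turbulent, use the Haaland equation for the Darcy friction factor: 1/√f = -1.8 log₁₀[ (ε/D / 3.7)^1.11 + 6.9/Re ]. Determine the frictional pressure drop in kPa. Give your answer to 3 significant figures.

Q = 19.2 m³/h = 19.2/3600 = 0.005333 m³/s.
Cross-sectional area A = πD²/4 = π(0.268)²/4 = 0.05641 m²; mean velocity V = Q/A = 0.005333/0.05641 = 0.09455 m/s.
Reynolds number Re = ρVD/μ = 861 · 0.09455 · 0.268 / 0.0128 = 1704.
Re < 2300 → laminar flow, so f = 64/Re = 64/1704 = 0.03755 (the turbulent correlation is not needed).
Darcy-Weisbach: ΔP = f(L/D)(ρV²/2) = 0.03755·(241/0.268)·(861·0.09455²/2) = 0.03755·899.3·3.848 = 129.9 Pa.
ΔP = 129.9 Pa = 0.130 kPa.

ΔP ≈ 0.130 kPa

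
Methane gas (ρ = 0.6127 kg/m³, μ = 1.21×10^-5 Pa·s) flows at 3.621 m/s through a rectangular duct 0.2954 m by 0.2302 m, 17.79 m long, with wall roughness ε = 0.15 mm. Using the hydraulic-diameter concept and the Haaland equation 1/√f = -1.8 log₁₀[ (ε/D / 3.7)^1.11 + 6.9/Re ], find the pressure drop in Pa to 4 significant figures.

ΔP ≈ 6.267 Pa

Hydraulic diameter D_h = 4A/P = 4·(0.2954·0.2302)/(2·(0.2954+0.2302)) = 0.272/1.051 = 0.2588 m.
Re = ρVD_h/μ = 0.6127·3.621·0.2588/1.21e-05 = 4.744e+04.
ε/D_h = 0.00015/0.2588 = 0.00058; Haaland gives 1/√f = -1.8 log₁₀[5.98e-05+0.000145] = 6.638, so f = 0.02269.
ΔP = f(L/D_h)(ρV²/2) = 0.02269·17.79/0.2588·4.017 = 6.267 Pa.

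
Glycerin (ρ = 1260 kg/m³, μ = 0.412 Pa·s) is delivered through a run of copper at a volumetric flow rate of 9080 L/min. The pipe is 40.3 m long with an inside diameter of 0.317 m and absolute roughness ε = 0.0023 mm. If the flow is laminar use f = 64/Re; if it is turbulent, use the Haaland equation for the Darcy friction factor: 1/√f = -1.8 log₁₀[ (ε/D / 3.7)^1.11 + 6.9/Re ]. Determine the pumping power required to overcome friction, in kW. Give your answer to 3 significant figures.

Q = 9080 L/min = 9080/60000 = 0.1513 m³/s.
Cross-sectional area A = πD²/4 = π(0.317)²/4 = 0.07892 m²; mean velocity V = Q/A = 0.1513/0.07892 = 1.917 m/s.
Reynolds number Re = ρVD/μ = 1260 · 1.917 · 0.317 / 0.412 = 1859.
Re < 2300 → laminar flow, so f = 64/Re = 64/1859 = 0.03443 (the turbulent correlation is not needed).
Darcy-Weisbach: ΔP = f(L/D)(ρV²/2) = 0.03443·(40.3/0.317)·(1260·1.917²/2) = 0.03443·127.1·2316 = 1.014e+04 Pa.
Pumping power P = QΔP = 0.1513·1.014e+04 = 1534 W = 1.53 kW.

P ≈ 1.53 kW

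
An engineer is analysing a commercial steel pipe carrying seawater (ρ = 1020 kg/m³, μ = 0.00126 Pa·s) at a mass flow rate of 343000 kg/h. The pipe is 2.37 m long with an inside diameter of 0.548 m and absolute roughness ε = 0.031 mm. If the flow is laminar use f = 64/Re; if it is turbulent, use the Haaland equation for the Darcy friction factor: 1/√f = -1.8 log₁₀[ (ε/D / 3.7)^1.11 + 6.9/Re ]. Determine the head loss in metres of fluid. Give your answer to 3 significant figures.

ṁ = 343000 kg/h = 343000/3600 = 95.28 kg/s.
A = πD²/4 = π(0.548)²/4 = 0.2359 m²; mean velocity V = ṁ/(ρA) = 95.28/(1020 · 0.2359) = 0.396 m/s.
Reynolds number Re = ρVD/μ = 1020 · 0.396 · 0.548 / 0.00126 = 1.757e+05.
Re > 4000 → turbulent. Relative roughness ε/D = 3.1e-05/0.548 = 5.66e-05. Haaland: 1/√f = -1.8 log₁₀[(5.66e-05/3.7)^1.11 + 6.9/1.757e+05] = -1.8 log₁₀[4.52e-06 + 3.93e-05] = 7.846, so f = 0.01625.
Darcy-Weisbach: ΔP = f(L/D)(ρV²/2) = 0.01625·(2.37/0.548)·(1020·0.396²/2) = 0.01625·4.325·79.99 = 5.62 Pa.
Head loss h_f = ΔP/(ρg) = 5.62/(1020·9.81) = 5.62×10^-4 m.

h_f ≈ 5.62×10^-4 m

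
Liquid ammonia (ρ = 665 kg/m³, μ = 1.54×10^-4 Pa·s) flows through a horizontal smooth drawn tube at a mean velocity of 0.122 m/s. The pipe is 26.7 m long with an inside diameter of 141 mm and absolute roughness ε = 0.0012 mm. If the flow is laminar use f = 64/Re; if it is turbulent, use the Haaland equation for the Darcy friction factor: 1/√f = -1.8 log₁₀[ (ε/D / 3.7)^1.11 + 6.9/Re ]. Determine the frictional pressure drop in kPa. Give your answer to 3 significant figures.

ΔP ≈ 0.0178 kPa

Reynolds number Re = ρVD/μ = 665 · 0.122 · 0.141 / 0.000154 = 7.428e+04.
Re > 4000 → turbulent. Relative roughness ε/D = 1.2e-06/0.141 = 8.51e-06. Haaland: 1/√f = -1.8 log₁₀[(8.51e-06/3.7)^1.11 + 6.9/7.428e+04] = -1.8 log₁₀[5.52e-07 + 9.29e-05] = 7.253, so f = 0.01901.
Darcy-Weisbach: ΔP = f(L/D)(ρV²/2) = 0.01901·(26.7/0.141)·(665·0.122²/2) = 0.01901·189.4·4.949 = 17.81 Pa.
ΔP = 17.81 Pa = 0.0178 kPa.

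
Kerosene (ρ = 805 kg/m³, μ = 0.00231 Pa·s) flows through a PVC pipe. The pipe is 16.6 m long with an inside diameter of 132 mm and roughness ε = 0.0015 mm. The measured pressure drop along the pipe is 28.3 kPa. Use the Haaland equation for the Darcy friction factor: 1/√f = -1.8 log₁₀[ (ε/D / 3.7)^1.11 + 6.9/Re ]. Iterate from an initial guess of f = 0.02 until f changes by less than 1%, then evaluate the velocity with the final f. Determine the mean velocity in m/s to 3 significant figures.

V ≈ 6.19 m/s

Rearranging Darcy-Weisbach: V = √(2·ΔP·D/(f·L·ρ)). With ε/D = 1.5e-06/0.132 = 1.14e-05, iterate starting from f = 0.02:
  f = 0.02 → V = √(2·2.83e+04·0.132/(0.02·16.6·805)) = 5.287 m/s; Re = ρVD/μ = 2.432e+05; f → 0.015
  f = 0.015 → V = 6.105 m/s; Re = 2.808e+05; f → 0.01461
  f = 0.01461 → V = 6.186 m/s; Re = 2.846e+05; f → 0.01457
Converged (Δf/f < 1%). With the final f = 0.01457: V = √(2·2.83e+04·0.132/(0.01457·16.6·805)) = 6.194 m/s.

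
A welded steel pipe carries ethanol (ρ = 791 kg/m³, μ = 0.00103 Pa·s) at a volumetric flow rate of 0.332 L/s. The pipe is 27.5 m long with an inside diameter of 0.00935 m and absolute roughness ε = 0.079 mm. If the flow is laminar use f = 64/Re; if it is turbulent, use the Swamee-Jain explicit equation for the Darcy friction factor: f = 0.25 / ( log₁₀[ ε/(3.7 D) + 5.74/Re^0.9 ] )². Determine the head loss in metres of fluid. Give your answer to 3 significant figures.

h_f ≈ 134 m

Q = 0.332 L/s = 0.332/1000 = 0.000332 m³/s.
Cross-sectional area A = πD²/4 = π(0.00935)²/4 = 6.866e-05 m²; mean velocity V = Q/A = 0.000332/6.866e-05 = 4.835 m/s.
Reynolds number Re = ρVD/μ = 791 · 4.835 · 0.00935 / 0.00103 = 3.472e+04.
Re > 4000 → turbulent. Relative roughness ε/D = 7.9e-05/0.00935 = 0.00845. Swamee-Jain: f = 0.25/(log₁₀[0.00845/3.7 + 5.74/3.472e+04^0.9])² = 0.25/(log₁₀[0.00228 + 0.00047])² = 0.25/(-2.56)² = 0.03815.
Darcy-Weisbach: ΔP = f(L/D)(ρV²/2) = 0.03815·(27.5/0.00935)·(791·4.835²/2) = 0.03815·2941·9247 = 1.037e+06 Pa.
Head loss h_f = ΔP/(ρg) = 1.037e+06/(791·9.81) = 134 m.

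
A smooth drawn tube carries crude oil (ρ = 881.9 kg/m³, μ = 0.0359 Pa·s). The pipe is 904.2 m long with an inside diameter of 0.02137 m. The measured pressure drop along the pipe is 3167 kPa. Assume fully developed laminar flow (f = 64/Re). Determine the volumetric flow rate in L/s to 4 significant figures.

For laminar flow, f = 64/Re with Re = ρVD/μ, so Darcy-Weisbach reduces to ΔP = 32μLV/D². Solving for V: V = ΔP·D²/(32μL) = 3.167e+06·(0.02137)²/(32·0.0359·904.2) = 1.392 m/s.
Check: Re = ρVD/μ = 881.9·1.392·0.02137/0.0359 = 730.9 < 2300, so the laminar assumption holds.
Q = V·A = 1.392·(π/4·0.02137²) = 0.0004994 m³/s = 0.4994 L/s.

Q ≈ 0.4994 L/s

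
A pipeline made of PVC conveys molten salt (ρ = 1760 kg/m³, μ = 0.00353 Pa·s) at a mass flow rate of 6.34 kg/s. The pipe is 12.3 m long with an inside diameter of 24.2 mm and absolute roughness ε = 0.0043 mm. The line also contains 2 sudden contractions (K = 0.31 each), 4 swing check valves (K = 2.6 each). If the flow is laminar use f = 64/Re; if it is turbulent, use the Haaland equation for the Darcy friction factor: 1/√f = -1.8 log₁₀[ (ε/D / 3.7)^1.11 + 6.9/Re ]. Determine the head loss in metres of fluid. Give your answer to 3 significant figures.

h_f ≈ 64.3 m

A = πD²/4 = π(0.0242)²/4 = 0.00046 m²; mean velocity V = ṁ/(ρA) = 6.34/(1760 · 0.00046) = 7.832 m/s.
Reynolds number Re = ρVD/μ = 1760 · 7.832 · 0.0242 / 0.00353 = 9.45e+04.
Re > 4000 → turbulent. Relative roughness ε/D = 4.3e-06/0.0242 = 0.000178. Haaland: 1/√f = -1.8 log₁₀[(0.000178/3.7)^1.11 + 6.9/9.45e+04] = -1.8 log₁₀[1.61e-05 + 7.3e-05] = 7.29, so f = 0.01882.
Total minor-loss coefficient ΣK = 2·0.31 + 4·2.6 = 11.
ΔP = [f·L/D + ΣK]·(ρV²/2) = [0.01882·12.3/0.0242 + 11]·(1760·7.832²/2) = [9.563 + 11]·5.398e+04 = 1.111e+06 Pa.
Head loss h_f = ΔP/(ρg) = 1.111e+06/(1760·9.81) = 64.3 m.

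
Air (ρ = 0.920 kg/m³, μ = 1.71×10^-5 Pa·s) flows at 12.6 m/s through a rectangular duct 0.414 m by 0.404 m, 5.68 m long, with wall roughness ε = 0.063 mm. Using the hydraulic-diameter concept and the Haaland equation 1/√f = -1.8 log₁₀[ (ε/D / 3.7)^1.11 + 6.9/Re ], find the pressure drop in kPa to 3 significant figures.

Hydraulic diameter D_h = 4A/P = 4·(0.414·0.404)/(2·(0.414+0.404)) = 0.669/1.636 = 0.4089 m.
Re = ρVD_h/μ = 0.92·12.6·0.4089/1.71e-05 = 2.772e+05.
ε/D_h = 6.3e-05/0.4089 = 0.000154; Haaland gives 1/√f = -1.8 log₁₀[1.37e-05+2.49e-05] = 7.944, so f = 0.01585.
ΔP = f(L/D_h)(ρV²/2) = 0.01585·5.68/0.4089·73.03 = 16.07 Pa.
ΔP = 0.0161 kPa.

ΔP ≈ 0.0161 kPa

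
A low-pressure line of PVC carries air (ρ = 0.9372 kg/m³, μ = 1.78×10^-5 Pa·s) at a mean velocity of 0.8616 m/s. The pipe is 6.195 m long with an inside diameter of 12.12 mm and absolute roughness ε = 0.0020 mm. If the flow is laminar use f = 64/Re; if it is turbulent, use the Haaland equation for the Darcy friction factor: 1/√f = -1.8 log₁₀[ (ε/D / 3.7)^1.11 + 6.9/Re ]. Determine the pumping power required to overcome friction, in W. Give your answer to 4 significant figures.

P ≈ 0.002057 W

Reynolds number Re = ρVD/μ = 0.9372 · 0.8616 · 0.01212 / 1.78e-05 = 549.8.
Re < 2300 → laminar flow, so f = 64/Re = 64/549.8 = 0.1164 (the turbulent correlation is not needed).
Darcy-Weisbach: ΔP = f(L/D)(ρV²/2) = 0.1164·(6.195/0.01212)·(0.9372·0.8616²/2) = 0.1164·511.1·0.3479 = 20.7 Pa.
Q = V·A = 0.8616·0.0001154 = 9.94e-05 m³/s.
Pumping power P = QΔP = 9.94e-05·20.7 = 0.0020574 W = 0.002057 W.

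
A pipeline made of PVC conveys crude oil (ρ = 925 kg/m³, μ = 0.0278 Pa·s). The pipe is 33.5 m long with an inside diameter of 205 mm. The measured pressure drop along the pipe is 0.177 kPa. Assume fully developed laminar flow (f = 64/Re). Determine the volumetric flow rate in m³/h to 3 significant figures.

Q ≈ 29.7 m³/h

For laminar flow, f = 64/Re with Re = ρVD/μ, so Darcy-Weisbach reduces to ΔP = 32μLV/D². Solving for V: V = ΔP·D²/(32μL) = 177·(0.205)²/(32·0.0278·33.5) = 0.2496 m/s.
Check: Re = ρVD/μ = 925·0.2496·0.205/0.0278 = 1703 < 2300, so the laminar assumption holds.
Q = V·A = 0.2496·(π/4·0.205²) = 0.008238 m³/s = 29.7 m³/h.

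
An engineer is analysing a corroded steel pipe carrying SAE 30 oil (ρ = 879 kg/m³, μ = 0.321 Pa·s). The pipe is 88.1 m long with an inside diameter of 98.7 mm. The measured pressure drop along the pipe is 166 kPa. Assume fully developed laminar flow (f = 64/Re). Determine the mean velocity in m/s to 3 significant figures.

For laminar flow, f = 64/Re with Re = ρVD/μ, so Darcy-Weisbach reduces to ΔP = 32μLV/D². Solving for V: V = ΔP·D²/(32μL) = 1.66e+05·(0.0987)²/(32·0.321·88.1) = 1.787 m/s.
Check: Re = ρVD/μ = 879·1.787·0.0987/0.321 = 483 < 2300, so the laminar assumption holds.

V ≈ 1.79 m/s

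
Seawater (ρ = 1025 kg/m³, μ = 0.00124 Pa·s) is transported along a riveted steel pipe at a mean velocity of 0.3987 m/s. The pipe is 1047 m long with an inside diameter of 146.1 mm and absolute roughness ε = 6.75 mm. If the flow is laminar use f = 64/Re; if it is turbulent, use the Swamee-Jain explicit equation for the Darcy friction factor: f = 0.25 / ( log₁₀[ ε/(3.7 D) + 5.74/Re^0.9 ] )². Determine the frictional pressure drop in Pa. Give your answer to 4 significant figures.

Reynolds number Re = ρVD/μ = 1025 · 0.3987 · 0.1461 / 0.00124 = 4.815e+04.
Re > 4000 → turbulent. Relative roughness ε/D = 0.00675/0.1461 = 0.0462. Swamee-Jain: f = 0.25/(log₁₀[0.0462/3.7 + 5.74/4.815e+04^0.9])² = 0.25/(log₁₀[0.0125 + 0.00035])² = 0.25/(-1.892)² = 0.06987.
Darcy-Weisbach: ΔP = f(L/D)(ρV²/2) = 0.06987·(1047/0.1461)·(1025·0.3987²/2) = 0.06987·7166·81.47 = 4.079e+04 Pa.

ΔP ≈ 40790 Pa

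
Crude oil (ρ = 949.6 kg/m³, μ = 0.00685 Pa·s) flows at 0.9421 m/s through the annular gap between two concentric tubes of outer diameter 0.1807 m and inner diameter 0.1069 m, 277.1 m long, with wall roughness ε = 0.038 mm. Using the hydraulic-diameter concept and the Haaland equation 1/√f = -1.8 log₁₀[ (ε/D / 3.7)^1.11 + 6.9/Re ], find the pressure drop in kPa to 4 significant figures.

Hydraulic diameter D_h = 4A/P = D_o - D_i = 0.1807 - 0.1069 = 0.0738 m.
Re = ρVD_h/μ = 949.6·0.9421·0.0738/0.00685 = 9638.
ε/D_h = 3.8e-05/0.0738 = 0.000515; Haaland gives 1/√f = -1.8 log₁₀[5.24e-05+0.000716] = 5.606, so f = 0.03182.
ΔP = f(L/D_h)(ρV²/2) = 0.03182·277.1/0.0738·421.4 = 5.035e+04 Pa.
ΔP = 50.35 kPa.

ΔP ≈ 50.35 kPa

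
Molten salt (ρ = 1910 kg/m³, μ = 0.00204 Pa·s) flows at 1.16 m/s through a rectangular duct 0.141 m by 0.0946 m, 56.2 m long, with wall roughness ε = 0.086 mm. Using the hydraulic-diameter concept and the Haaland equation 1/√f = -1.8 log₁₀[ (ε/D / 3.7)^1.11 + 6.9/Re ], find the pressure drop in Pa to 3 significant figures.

ΔP ≈ 13200 Pa

Hydraulic diameter D_h = 4A/P = 4·(0.141·0.0946)/(2·(0.141+0.0946)) = 0.05335/0.4712 = 0.1132 m.
Re = ρVD_h/μ = 1910·1.16·0.1132/0.00204 = 1.23e+05.
ε/D_h = 8.6e-05/0.1132 = 0.00076; Haaland gives 1/√f = -1.8 log₁₀[8.07e-05+5.61e-05] = 6.955, so f = 0.02067.
ΔP = f(L/D_h)(ρV²/2) = 0.02067·56.2/0.1132·1285 = 1.318e+04 Pa.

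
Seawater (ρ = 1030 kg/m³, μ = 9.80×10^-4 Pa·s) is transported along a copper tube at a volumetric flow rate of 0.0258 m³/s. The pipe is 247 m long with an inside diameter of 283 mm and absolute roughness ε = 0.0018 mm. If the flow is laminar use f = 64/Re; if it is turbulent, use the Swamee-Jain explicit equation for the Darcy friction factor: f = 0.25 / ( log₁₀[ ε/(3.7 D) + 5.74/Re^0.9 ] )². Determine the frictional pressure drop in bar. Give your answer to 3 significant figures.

ΔP ≈ 0.0130 bar

Cross-sectional area A = πD²/4 = π(0.283)²/4 = 0.0629 m²; mean velocity V = Q/A = 0.0258/0.0629 = 0.4102 m/s.
Reynolds number Re = ρVD/μ = 1030 · 0.4102 · 0.283 / 0.00098 = 1.22e+05.
Re > 4000 → turbulent. Relative roughness ε/D = 1.8e-06/0.283 = 6.36e-06. Swamee-Jain: f = 0.25/(log₁₀[6.36e-06/3.7 + 5.74/1.22e+05^0.9])² = 0.25/(log₁₀[1.72e-06 + 0.000152])² = 0.25/(-3.814)² = 0.01719.
Darcy-Weisbach: ΔP = f(L/D)(ρV²/2) = 0.01719·(247/0.283)·(1030·0.4102²/2) = 0.01719·872.8·86.64 = 1300 Pa.
ΔP = 1300 Pa = 0.0130 bar.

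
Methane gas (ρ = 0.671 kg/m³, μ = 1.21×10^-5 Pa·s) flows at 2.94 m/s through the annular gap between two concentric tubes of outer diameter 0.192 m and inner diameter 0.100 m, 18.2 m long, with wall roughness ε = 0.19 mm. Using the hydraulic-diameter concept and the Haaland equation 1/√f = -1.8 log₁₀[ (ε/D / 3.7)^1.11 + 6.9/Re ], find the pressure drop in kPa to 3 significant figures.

Hydraulic diameter D_h = 4A/P = D_o - D_i = 0.192 - 0.1 = 0.092 m.
Re = ρVD_h/μ = 0.671·2.94·0.092/1.21e-05 = 1.5e+04.
ε/D_h = 0.00019/0.092 = 0.00207; Haaland gives 1/√f = -1.8 log₁₀[0.000245+0.00046] = 5.673, so f = 0.03107.
ΔP = f(L/D_h)(ρV²/2) = 0.03107·18.2/0.092·2.9 = 17.82 Pa.
ΔP = 0.0178 kPa.

ΔP ≈ 0.0178 kPa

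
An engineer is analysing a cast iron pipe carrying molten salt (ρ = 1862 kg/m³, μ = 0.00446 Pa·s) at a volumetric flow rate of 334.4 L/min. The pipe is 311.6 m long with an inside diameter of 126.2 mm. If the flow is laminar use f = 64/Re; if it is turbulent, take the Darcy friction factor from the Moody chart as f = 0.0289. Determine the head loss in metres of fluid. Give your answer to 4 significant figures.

Q = 334.4 L/min = 334.4/60000 = 0.005573 m³/s.
Cross-sectional area A = πD²/4 = π(0.1262)²/4 = 0.01251 m²; mean velocity V = Q/A = 0.005573/0.01251 = 0.4456 m/s.
Reynolds number Re = ρVD/μ = 1862 · 0.4456 · 0.1262 / 0.00446 = 2.348e+04.
Re > 4000 → turbulent; use the Moody-chart value f = 0.0289.
Darcy-Weisbach: ΔP = f(L/D)(ρV²/2) = 0.0289·(311.6/0.1262)·(1862·0.4456²/2) = 0.0289·2469·184.8 = 1.319e+04 Pa.
Head loss h_f = ΔP/(ρg) = 1.319e+04/(1862·9.81) = 0.7220 m.

h_f ≈ 0.7220 m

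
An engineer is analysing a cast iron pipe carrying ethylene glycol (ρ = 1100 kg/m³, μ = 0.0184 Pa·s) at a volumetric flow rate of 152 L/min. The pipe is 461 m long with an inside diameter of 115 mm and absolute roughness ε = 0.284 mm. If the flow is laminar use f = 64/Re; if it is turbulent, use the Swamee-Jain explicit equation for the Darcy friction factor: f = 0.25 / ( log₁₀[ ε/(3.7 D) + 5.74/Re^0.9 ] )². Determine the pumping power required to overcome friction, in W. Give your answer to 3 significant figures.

P ≈ 12.7 W

Q = 152 L/min = 152/60000 = 0.002533 m³/s.
Cross-sectional area A = πD²/4 = π(0.115)²/4 = 0.01039 m²; mean velocity V = Q/A = 0.002533/0.01039 = 0.2439 m/s.
Reynolds number Re = ρVD/μ = 1100 · 0.2439 · 0.115 / 0.0184 = 1677.
Re < 2300 → laminar flow, so f = 64/Re = 64/1677 = 0.03817 (the turbulent correlation is not needed).
Darcy-Weisbach: ΔP = f(L/D)(ρV²/2) = 0.03817·(461/0.115)·(1100·0.2439²/2) = 0.03817·4009·32.72 = 5006 Pa.
Pumping power P = QΔP = 0.002533·5006 = 12.68 W = 12.7 W.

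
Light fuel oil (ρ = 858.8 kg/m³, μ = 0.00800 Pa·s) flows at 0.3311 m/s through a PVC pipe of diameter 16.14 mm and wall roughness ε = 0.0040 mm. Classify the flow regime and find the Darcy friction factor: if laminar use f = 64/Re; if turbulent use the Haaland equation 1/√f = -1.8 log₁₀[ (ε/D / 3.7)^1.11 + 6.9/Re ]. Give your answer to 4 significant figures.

Re = ρVD/μ = 858.8·0.3311·0.01614/0.008 = 573.7.
Re < 2300 → laminar, so f = 64/Re = 0.1116 (roughness is irrelevant in laminar flow).

f ≈ 0.1116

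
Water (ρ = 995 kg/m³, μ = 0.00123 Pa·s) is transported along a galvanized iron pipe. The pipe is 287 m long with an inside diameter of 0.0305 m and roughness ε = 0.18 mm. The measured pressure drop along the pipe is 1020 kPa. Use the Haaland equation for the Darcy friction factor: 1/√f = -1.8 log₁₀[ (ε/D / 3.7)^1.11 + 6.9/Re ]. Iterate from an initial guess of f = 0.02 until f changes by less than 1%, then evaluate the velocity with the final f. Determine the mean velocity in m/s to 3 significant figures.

V ≈ 2.56 m/s

Rearranging Darcy-Weisbach: V = √(2·ΔP·D/(f·L·ρ)). With ε/D = 0.00018/0.0305 = 0.0059, iterate starting from f = 0.02:
  f = 0.02 → V = √(2·1.02e+06·0.0305/(0.02·287·995)) = 3.301 m/s; Re = ρVD/μ = 8.144e+04; f → 0.03295
  f = 0.03295 → V = 2.571 m/s; Re = 6.344e+04; f → 0.03321
Converged (Δf/f < 1%). With the final f = 0.03321: V = √(2·1.02e+06·0.0305/(0.03321·287·995)) = 2.561 m/s.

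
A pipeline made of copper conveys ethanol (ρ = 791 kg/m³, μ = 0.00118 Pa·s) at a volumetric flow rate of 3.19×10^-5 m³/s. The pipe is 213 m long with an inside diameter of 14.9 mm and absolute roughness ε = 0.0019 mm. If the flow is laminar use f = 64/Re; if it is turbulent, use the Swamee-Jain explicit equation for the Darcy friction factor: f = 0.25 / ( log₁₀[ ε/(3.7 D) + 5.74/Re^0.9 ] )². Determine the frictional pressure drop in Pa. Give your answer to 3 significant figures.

ΔP ≈ 6630 Pa

Cross-sectional area A = πD²/4 = π(0.0149)²/4 = 0.0001744 m²; mean velocity V = Q/A = 3.19e-05/0.0001744 = 0.1829 m/s.
Reynolds number Re = ρVD/μ = 791 · 0.1829 · 0.0149 / 0.00118 = 1827.
Re < 2300 → laminar flow, so f = 64/Re = 64/1827 = 0.03502 (the turbulent correlation is not needed).
Darcy-Weisbach: ΔP = f(L/D)(ρV²/2) = 0.03502·(213/0.0149)·(791·0.1829²/2) = 0.03502·1.43e+04·13.24 = 6628 Pa.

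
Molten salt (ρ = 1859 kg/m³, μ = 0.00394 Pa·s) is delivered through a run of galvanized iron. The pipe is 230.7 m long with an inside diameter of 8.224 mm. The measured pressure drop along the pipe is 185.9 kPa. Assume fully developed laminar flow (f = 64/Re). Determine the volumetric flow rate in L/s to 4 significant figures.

Q ≈ 0.02296 L/s

For laminar flow, f = 64/Re with Re = ρVD/μ, so Darcy-Weisbach reduces to ΔP = 32μLV/D². Solving for V: V = ΔP·D²/(32μL) = 1.859e+05·(0.008224)²/(32·0.00394·230.7) = 0.4323 m/s.
Check: Re = ρVD/μ = 1859·0.4323·0.008224/0.00394 = 1677 < 2300, so the laminar assumption holds.
Q = V·A = 0.4323·(π/4·0.008224²) = 2.296e-05 m³/s = 0.02296 L/s.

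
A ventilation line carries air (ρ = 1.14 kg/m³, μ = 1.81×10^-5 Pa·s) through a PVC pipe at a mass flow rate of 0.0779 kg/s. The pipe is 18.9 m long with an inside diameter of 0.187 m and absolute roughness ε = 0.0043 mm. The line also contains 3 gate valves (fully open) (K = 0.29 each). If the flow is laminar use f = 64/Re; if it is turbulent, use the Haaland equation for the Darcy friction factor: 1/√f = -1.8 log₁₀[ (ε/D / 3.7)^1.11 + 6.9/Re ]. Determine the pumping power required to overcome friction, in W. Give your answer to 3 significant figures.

P ≈ 0.782 W

A = πD²/4 = π(0.187)²/4 = 0.02746 m²; mean velocity V = ṁ/(ρA) = 0.0779/(1.14 · 0.02746) = 2.488 m/s.
Reynolds number Re = ρVD/μ = 1.14 · 2.488 · 0.187 / 1.81e-05 = 2.93e+04.
Re > 4000 → turbulent. Relative roughness ε/D = 4.3e-06/0.187 = 2.3e-05. Haaland: 1/√f = -1.8 log₁₀[(2.3e-05/3.7)^1.11 + 6.9/2.93e+04] = -1.8 log₁₀[1.66e-06 + 0.000235] = 6.525, so f = 0.02349.
Total minor-loss coefficient ΣK = 3·0.29 = 0.87.
ΔP = [f·L/D + ΣK]·(ρV²/2) = [0.02349·18.9/0.187 + 0.87]·(1.14·2.488²/2) = [2.374 + 0.87]·3.529 = 11.45 Pa.
Q = ṁ/ρ = 0.0779/1.14 = 0.06833 m³/s.
Pumping power P = QΔP = 0.06833·11.45 = 0.7821 W = 0.782 W.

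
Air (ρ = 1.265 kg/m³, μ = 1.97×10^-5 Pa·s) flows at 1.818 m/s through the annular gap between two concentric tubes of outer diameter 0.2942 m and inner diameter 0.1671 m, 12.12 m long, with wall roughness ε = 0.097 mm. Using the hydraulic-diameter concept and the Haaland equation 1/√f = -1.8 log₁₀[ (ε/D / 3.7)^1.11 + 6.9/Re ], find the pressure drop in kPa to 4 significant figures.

Hydraulic diameter D_h = 4A/P = D_o - D_i = 0.2942 - 0.1671 = 0.1271 m.
Re = ρVD_h/μ = 1.265·1.818·0.1271/1.97e-05 = 1.484e+04.
ε/D_h = 9.7e-05/0.1271 = 0.000763; Haaland gives 1/√f = -1.8 log₁₀[8.11e-05+0.000465] = 5.873, so f = 0.02899.
ΔP = f(L/D_h)(ρV²/2) = 0.02899·12.12/0.1271·2.09 = 5.78 Pa.
ΔP = 0.005780 kPa.

ΔP ≈ 0.005780 kPa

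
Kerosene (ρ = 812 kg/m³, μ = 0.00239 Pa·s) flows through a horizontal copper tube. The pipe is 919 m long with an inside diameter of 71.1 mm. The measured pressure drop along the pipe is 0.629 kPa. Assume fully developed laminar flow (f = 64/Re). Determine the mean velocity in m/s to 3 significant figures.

V ≈ 0.0452 m/s

For laminar flow, f = 64/Re with Re = ρVD/μ, so Darcy-Weisbach reduces to ΔP = 32μLV/D². Solving for V: V = ΔP·D²/(32μL) = 629·(0.0711)²/(32·0.00239·919) = 0.04524 m/s.
Check: Re = ρVD/μ = 812·0.04524·0.0711/0.00239 = 1093 < 2300, so the laminar assumption holds.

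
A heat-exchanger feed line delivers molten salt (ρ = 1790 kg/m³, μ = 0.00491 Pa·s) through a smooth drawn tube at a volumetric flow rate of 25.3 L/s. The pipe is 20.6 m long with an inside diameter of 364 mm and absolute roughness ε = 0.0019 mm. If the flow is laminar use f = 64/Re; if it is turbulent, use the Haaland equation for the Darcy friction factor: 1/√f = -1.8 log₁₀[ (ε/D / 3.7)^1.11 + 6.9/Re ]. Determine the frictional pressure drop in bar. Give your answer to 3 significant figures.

ΔP ≈ 6.86×10^-4 bar

Q = 25.3 L/s = 25.3/1000 = 0.0253 m³/s.
Cross-sectional area A = πD²/4 = π(0.364)²/4 = 0.1041 m²; mean velocity V = Q/A = 0.0253/0.1041 = 0.2431 m/s.
Reynolds number Re = ρVD/μ = 1790 · 0.2431 · 0.364 / 0.00491 = 3.226e+04.
Re > 4000 → turbulent. Relative roughness ε/D = 1.9e-06/0.364 = 5.22e-06. Haaland: 1/√f = -1.8 log₁₀[(5.22e-06/3.7)^1.11 + 6.9/3.226e+04] = -1.8 log₁₀[3.21e-07 + 0.000214] = 6.605, so f = 0.02293.
Darcy-Weisbach: ΔP = f(L/D)(ρV²/2) = 0.02293·(20.6/0.364)·(1790·0.2431²/2) = 0.02293·56.59·52.9 = 68.64 Pa.
ΔP = 68.64 Pa = 6.86×10^-4 bar.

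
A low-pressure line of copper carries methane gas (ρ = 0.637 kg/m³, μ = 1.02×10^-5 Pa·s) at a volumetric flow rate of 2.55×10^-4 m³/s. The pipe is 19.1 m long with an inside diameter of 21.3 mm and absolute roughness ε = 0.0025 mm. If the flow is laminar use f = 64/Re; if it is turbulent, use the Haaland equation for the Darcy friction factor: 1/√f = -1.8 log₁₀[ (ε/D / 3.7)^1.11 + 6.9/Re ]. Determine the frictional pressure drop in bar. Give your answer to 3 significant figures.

Cross-sectional area A = πD²/4 = π(0.0213)²/4 = 0.0003563 m²; mean velocity V = Q/A = 0.000255/0.0003563 = 0.7156 m/s.
Reynolds number Re = ρVD/μ = 0.637 · 0.7156 · 0.0213 / 1.02e-05 = 951.9.
Re < 2300 → laminar flow, so f = 64/Re = 64/951.9 = 0.06723 (the turbulent correlation is not needed).
Darcy-Weisbach: ΔP = f(L/D)(ρV²/2) = 0.06723·(19.1/0.0213)·(0.637·0.7156²/2) = 0.06723·896.7·0.1631 = 9.834 Pa.
ΔP = 9.834 Pa = 9.83×10^-5 bar.

ΔP ≈ 9.83×10^-5 bar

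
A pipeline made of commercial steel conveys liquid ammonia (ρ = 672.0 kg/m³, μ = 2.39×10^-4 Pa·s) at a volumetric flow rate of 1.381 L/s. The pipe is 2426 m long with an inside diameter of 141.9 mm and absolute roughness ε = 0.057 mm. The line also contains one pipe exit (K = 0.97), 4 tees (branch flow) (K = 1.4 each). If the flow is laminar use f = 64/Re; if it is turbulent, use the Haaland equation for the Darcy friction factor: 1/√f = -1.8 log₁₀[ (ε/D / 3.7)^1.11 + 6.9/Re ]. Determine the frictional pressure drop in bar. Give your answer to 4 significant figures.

ΔP ≈ 0.01046 bar

Q = 1.381 L/s = 1.381/1000 = 0.001381 m³/s.
Cross-sectional area A = πD²/4 = π(0.1419)²/4 = 0.01581 m²; mean velocity V = Q/A = 0.001381/0.01581 = 0.08733 m/s.
Reynolds number Re = ρVD/μ = 672 · 0.08733 · 0.1419 / 0.000239 = 3.484e+04.
Re > 4000 → turbulent. Relative roughness ε/D = 5.7e-05/0.1419 = 0.000402. Haaland: 1/√f = -1.8 log₁₀[(0.000402/3.7)^1.11 + 6.9/3.484e+04] = -1.8 log₁₀[3.98e-05 + 0.000198] = 6.523, so f = 0.0235.
Total minor-loss coefficient ΣK = 1·0.97 + 4·1.4 = 6.57.
ΔP = [f·L/D + ΣK]·(ρV²/2) = [0.0235·2426/0.1419 + 6.57]·(672·0.08733²/2) = [401.8 + 6.57]·2.562 = 1046 Pa.
ΔP = 1046 Pa = 0.01046 bar.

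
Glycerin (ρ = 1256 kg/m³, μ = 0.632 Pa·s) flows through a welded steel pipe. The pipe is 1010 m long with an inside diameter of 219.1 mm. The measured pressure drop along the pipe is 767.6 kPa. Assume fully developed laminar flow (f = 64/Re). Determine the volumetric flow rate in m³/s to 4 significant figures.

Q ≈ 0.06802 m³/s

For laminar flow, f = 64/Re with Re = ρVD/μ, so Darcy-Weisbach reduces to ΔP = 32μLV/D². Solving for V: V = ΔP·D²/(32μL) = 7.676e+05·(0.2191)²/(32·0.632·1010) = 1.804 m/s.
Check: Re = ρVD/μ = 1256·1.804·0.2191/0.632 = 785.5 < 2300, so the laminar assumption holds.
Q = V·A = 1.804·(π/4·0.2191²) = 0.06802 m³/s = 0.06802 m³/s.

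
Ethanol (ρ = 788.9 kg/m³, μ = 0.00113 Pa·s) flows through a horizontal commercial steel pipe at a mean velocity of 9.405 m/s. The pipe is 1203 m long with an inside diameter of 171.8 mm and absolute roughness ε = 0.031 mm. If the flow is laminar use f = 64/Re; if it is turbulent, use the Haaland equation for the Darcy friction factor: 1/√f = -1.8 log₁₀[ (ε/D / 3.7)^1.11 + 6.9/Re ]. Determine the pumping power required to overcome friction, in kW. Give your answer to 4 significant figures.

P ≈ 760.9 kW

Reynolds number Re = ρVD/μ = 788.9 · 9.405 · 0.1718 / 0.00113 = 1.128e+06.
Re > 4000 → turbulent. Relative roughness ε/D = 3.1e-05/0.1718 = 0.00018. Haaland: 1/√f = -1.8 log₁₀[(0.00018/3.7)^1.11 + 6.9/1.128e+06] = -1.8 log₁₀[1.64e-05 + 6.12e-06] = 8.367, so f = 0.01428.
Darcy-Weisbach: ΔP = f(L/D)(ρV²/2) = 0.01428·(1203/0.1718)·(788.9·9.405²/2) = 0.01428·7002·3.489e+04 = 3.49e+06 Pa.
Q = V·A = 9.405·0.02318 = 0.218 m³/s.
Pumping power P = QΔP = 0.218·3.49e+06 = 760900 W = 760.9 kW.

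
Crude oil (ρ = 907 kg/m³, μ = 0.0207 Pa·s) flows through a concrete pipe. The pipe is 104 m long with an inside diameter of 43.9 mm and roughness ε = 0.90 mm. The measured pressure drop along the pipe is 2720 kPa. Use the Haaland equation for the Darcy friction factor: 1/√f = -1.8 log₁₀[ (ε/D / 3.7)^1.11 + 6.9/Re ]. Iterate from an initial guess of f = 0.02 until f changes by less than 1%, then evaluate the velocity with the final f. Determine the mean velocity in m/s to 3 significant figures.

Rearranging Darcy-Weisbach: V = √(2·ΔP·D/(f·L·ρ)). With ε/D = 0.0009/0.0439 = 0.0205, iterate starting from f = 0.02:
  f = 0.02 → V = √(2·2.72e+06·0.0439/(0.02·104·907)) = 11.25 m/s; Re = ρVD/μ = 2.164e+04; f → 0.0509
  f = 0.0509 → V = 7.053 m/s; Re = 1.357e+04; f → 0.05187
  f = 0.05187 → V = 6.986 m/s; Re = 1.344e+04; f → 0.0519
Converged (Δf/f < 1%). With the final f = 0.0519: V = √(2·2.72e+06·0.0439/(0.0519·104·907)) = 6.984 m/s.

V ≈ 6.98 m/s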